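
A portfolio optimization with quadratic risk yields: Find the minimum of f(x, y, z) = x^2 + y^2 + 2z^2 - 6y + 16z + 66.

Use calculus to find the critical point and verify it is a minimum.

f(x,y,z) = x^2 + y^2 + 2z^2 - 6y + 16z + 66
df/dx = 2x + (0) = 0 => x = 0
df/dy = 2y + (-6) = 0 => y = 3
df/dz = 4z + (16) = 0 => z = -4
f(0,3,-4) = 1*(0)^2 + 1*(3)^2 + 2*(-4)^2 + -6*(3) + 16*(-4) + 66 = 25
Hessian is diagonal with entries 2, 2, 4 > 0, confirmed minimum.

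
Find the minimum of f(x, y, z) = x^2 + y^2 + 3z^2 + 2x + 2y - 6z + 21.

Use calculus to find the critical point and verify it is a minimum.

f(x,y,z) = x^2 + y^2 + 3z^2 + 2x + 2y - 6z + 21
df/dx = 2x + (2) = 0 => x = -1
df/dy = 2y + (2) = 0 => y = -1
df/dz = 6z + (-6) = 0 => z = 1
f(-1,-1,1) = 1*(-1)^2 + 1*(-1)^2 + 3*(1)^2 + 2*(-1) + 2*(-1) + -6*(1) + 21 = 16
Hessian is diagonal with entries 2, 2, 6 > 0, confirmed minimum.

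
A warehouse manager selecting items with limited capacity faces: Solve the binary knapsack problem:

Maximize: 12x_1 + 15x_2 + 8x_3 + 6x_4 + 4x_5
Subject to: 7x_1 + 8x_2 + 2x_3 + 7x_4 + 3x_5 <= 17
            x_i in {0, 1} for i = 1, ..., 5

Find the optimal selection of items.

Items: item 1 (v=12, w=7), item 2 (v=15, w=8), item 3 (v=8, w=2), item 4 (v=6, w=7), item 5 (v=4, w=3)
Capacity: 17
Checking all 32 subsets (w = total weight, v = total value):
  {}: w = 0, v = 0
  {1}: w = 7, v = 12
  {2}: w = 8, v = 15
  {3}: w = 2, v = 8
  {4}: w = 7, v = 6
  {5}: w = 3, v = 4
  {1, 2}: w = 15, v = 27
  {1, 3}: w = 9, v = 20
  {1, 4}: w = 14, v = 18
  {1, 5}: w = 10, v = 16
  {2, 3}: w = 10, v = 23
  {2, 4}: w = 15, v = 21
  {2, 5}: w = 11, v = 19
  {3, 4}: w = 9, v = 14
  {3, 5}: w = 5, v = 12
  {4, 5}: w = 10, v = 10
  {1, 2, 3}: w = 17, v = 35
  {1, 2, 4}: w = 22 > 17, infeasible
  {1, 2, 5}: w = 18 > 17, infeasible
  {1, 3, 4}: w = 16, v = 26
  {1, 3, 5}: w = 12, v = 24
  {1, 4, 5}: w = 17, v = 22
  {2, 3, 4}: w = 17, v = 29
  {2, 3, 5}: w = 13, v = 27
  {2, 4, 5}: w = 18 > 17, infeasible
  {3, 4, 5}: w = 12, v = 18
  {1, 2, 3, 4}: w = 24 > 17, infeasible
  {1, 2, 3, 5}: w = 20 > 17, infeasible
  {1, 2, 4, 5}: w = 25 > 17, infeasible
  {1, 3, 4, 5}: w = 19 > 17, infeasible
  {2, 3, 4, 5}: w = 20 > 17, infeasible
  {1, 2, 3, 4, 5}: w = 27 > 17, infeasible
Best feasible subset: items [1, 2, 3]
Total weight: 17 <= 17, total value: 35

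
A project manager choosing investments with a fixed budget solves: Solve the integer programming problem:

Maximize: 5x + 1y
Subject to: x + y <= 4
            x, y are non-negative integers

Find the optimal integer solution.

Objective: 5x + 1y, constraint: x + y <= 4
Coefficient of x is 5 >= coefficient of y is 1, so allocate the entire budget to x.
Optimal: x = 4, y = 0, value = 20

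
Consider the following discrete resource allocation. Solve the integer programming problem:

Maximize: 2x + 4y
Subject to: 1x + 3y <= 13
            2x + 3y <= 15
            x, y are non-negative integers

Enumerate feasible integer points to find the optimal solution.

Constraint 1: 1x + 3y <= 13
Constraint 2: 2x + 3y <= 15
Feasible x range (need y >= 0): 0 <= x <= min(13/1, 15/2) => x in {0, ..., 7}.
Enumerate feasible integer points row by row (the coefficient of y is 4 > 0, so for each x the largest feasible y gives the best value):
  x = 0: y <= min((13 - 1*0)/3, (15 - 2*0)/3) => y in {0, ..., 4}; best 2*0 + 4*4 = 16
  x = 1: y <= min((13 - 1*1)/3, (15 - 2*1)/3) => y in {0, ..., 4}; best 2*1 + 4*4 = 18
  x = 2: y <= min((13 - 1*2)/3, (15 - 2*2)/3) => y in {0, ..., 3}; best 2*2 + 4*3 = 16
  x = 3: y <= min((13 - 1*3)/3, (15 - 2*3)/3) => y in {0, ..., 3}; best 2*3 + 4*3 = 18
  x = 4: y <= min((13 - 1*4)/3, (15 - 2*4)/3) => y in {0, ..., 2}; best 2*4 + 4*2 = 16
  x = 5: y <= min((13 - 1*5)/3, (15 - 2*5)/3) => y in {0, ..., 1}; best 2*5 + 4*1 = 14
  x = 6: y <= min((13 - 1*6)/3, (15 - 2*6)/3) => y in {0, ..., 1}; best 2*6 + 4*1 = 16
  x = 7: y <= min((13 - 1*7)/3, (15 - 2*7)/3) => y in {0}; best 2*7 + 4*0 = 14
The maximum 2x + 4y = 18 is achieved at x = 1, y = 4.
(The same value 18 is also attained at (3, 3).)
Check: 1*1 + 3*4 = 13 <= 13 and 2*1 + 3*4 = 14 <= 15.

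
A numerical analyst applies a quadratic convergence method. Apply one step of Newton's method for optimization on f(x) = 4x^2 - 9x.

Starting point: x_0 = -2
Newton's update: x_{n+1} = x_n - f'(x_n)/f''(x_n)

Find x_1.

f(x) = 4x^2 - 9x
f'(x) = 8x + (-9), f''(x) = 8
Newton step: x_1 = x_0 - f'(x_0)/f''(x_0)
f'(-2) = -25
x_1 = -2 - -25/8 = 9/8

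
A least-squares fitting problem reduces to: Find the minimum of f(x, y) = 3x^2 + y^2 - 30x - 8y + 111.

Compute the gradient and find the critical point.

f(x,y) = 3x^2 + y^2 - 30x - 8y + 111
df/dx = 6x + (-30) = 0  =>  x = 5
df/dy = 2y + (-8) = 0  =>  y = 4
f(5, 4) = 3*(5)^2 + 1*(4)^2 + -30*(5) + -8*(4) + 111 = 20
Hessian is diagonal with entries 6, 2 > 0, so this is a minimum.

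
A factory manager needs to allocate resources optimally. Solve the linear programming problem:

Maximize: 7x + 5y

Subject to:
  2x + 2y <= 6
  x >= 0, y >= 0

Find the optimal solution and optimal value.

The feasible region has vertices at [(0, 0), (3, 0), (0, 3)].
Checking objective 7x + 5y at each vertex:
  (0, 0): 7*0 + 5*0 = 0
  (3, 0): 7*3 + 5*0 = 21
  (0, 3): 7*0 + 5*3 = 15
Maximum is 21 at (3, 0).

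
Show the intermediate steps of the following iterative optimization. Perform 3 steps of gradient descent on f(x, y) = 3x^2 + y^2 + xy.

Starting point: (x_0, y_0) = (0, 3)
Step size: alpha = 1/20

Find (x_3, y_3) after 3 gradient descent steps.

f(x,y) = 3x^2 + y^2 + xy
grad_x = 6x + 1y, grad_y = 2y + 1x
Step 1: grad = (3, 6), (-3/20, 27/10)
Step 2: grad = (9/5, 21/4), (-6/25, 39/16)
Step 3: grad = (399/400, 927/200), (-2319/8000, 8823/4000)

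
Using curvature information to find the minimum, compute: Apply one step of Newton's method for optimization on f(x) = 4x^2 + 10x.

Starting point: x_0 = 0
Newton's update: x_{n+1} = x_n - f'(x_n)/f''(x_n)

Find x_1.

f(x) = 4x^2 + 10x
f'(x) = 8x + (10), f''(x) = 8
Newton step: x_1 = x_0 - f'(x_0)/f''(x_0)
f'(0) = 10
x_1 = 0 - 10/8 = -5/4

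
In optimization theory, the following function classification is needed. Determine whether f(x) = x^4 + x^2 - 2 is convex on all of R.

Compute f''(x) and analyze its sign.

f(x) = x^4 + x^2 - 2
f'(x) = 4x^3 + 2x
f''(x) = 12x^2 + 2
f''(x) = 12x^2 + 2 >= 2 > 0 for all x
Therefore, f is convex on R.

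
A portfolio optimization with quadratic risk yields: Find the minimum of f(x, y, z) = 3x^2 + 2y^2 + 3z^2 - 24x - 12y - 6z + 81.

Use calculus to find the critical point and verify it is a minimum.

f(x,y,z) = 3x^2 + 2y^2 + 3z^2 - 24x - 12y - 6z + 81
df/dx = 6x + (-24) = 0 => x = 4
df/dy = 4y + (-12) = 0 => y = 3
df/dz = 6z + (-6) = 0 => z = 1
f(4,3,1) = 3*(4)^2 + 2*(3)^2 + 3*(1)^2 + -24*(4) + -12*(3) + -6*(1) + 81 = 12
Hessian is diagonal with entries 6, 4, 6 > 0, confirmed minimum.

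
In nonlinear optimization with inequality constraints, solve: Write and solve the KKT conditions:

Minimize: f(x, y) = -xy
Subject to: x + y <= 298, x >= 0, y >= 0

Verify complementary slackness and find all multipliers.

Problem: min -xy s.t. x + y <= 298 (multiplier lambda), x >= 0 (mu_x), y >= 0 (mu_y)
KKT stationarity: -y + lambda - mu_x = 0, -x + lambda - mu_y = 0, with lambda, mu_x, mu_y >= 0
Complementary slackness: lambda*(x + y - 298) = 0, mu_x*x = 0, mu_y*y = 0
If lambda = 0: y = -mu_x <= 0 and x = -mu_y <= 0 force x = y = 0 with f = 0; but x = y = 149 is feasible with f = -22201 < 0, so this is not the minimum. Hence lambda > 0 and x + y = 298.
Try x > 0, y > 0 (so mu_x = mu_y = 0): y = lambda, x = lambda => x = y = lambda
x + y = 298 => 2*lambda = 298 => lambda = 149
x* = y* = 149 > 0, consistent with mu_x = mu_y = 0.
(Any feasible point with x = 0 or y = 0 has f = 0 > -22201, so the minimum is not on those boundaries.)
min(-xy) = -22201 (i.e. max xy = 22201)
Multipliers: lambda = 149, mu_x = 0, mu_y = 0
Complementary slackness: lambda*(x + y - 298) = 149*(149 + 149 - 298) = 0, mu_x*x = 0*149 = 0, mu_y*y = 0*149 = 0. Satisfied.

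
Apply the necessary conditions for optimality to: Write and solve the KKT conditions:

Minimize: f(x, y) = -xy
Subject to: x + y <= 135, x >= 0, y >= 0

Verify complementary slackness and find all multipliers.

Problem: min -xy s.t. x + y <= 135 (multiplier lambda), x >= 0 (mu_x), y >= 0 (mu_y)
KKT stationarity: -y + lambda - mu_x = 0, -x + lambda - mu_y = 0, with lambda, mu_x, mu_y >= 0
Complementary slackness: lambda*(x + y - 135) = 0, mu_x*x = 0, mu_y*y = 0
If lambda = 0: y = -mu_x <= 0 and x = -mu_y <= 0 force x = y = 0 with f = 0; but x = y = 135/2 is feasible with f = -18225/4 < 0, so this is not the minimum. Hence lambda > 0 and x + y = 135.
Try x > 0, y > 0 (so mu_x = mu_y = 0): y = lambda, x = lambda => x = y = lambda
x + y = 135 => 2*lambda = 135 => lambda = 135/2
x* = y* = 135/2 > 0, consistent with mu_x = mu_y = 0.
(Any feasible point with x = 0 or y = 0 has f = 0 > -18225/4, so the minimum is not on those boundaries.)
min(-xy) = -18225/4 (i.e. max xy = 18225/4)
Multipliers: lambda = 135/2, mu_x = 0, mu_y = 0
Complementary slackness: lambda*(x + y - 135) = 135/2*(135/2 + 135/2 - 135) = 0, mu_x*x = 0*135/2 = 0, mu_y*y = 0*135/2 = 0. Satisfied.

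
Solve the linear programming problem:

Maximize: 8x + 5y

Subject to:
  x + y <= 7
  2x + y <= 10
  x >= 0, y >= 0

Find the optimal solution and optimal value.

Feasible vertices: (0, 0), (0, 7), (3, 4), (5, 0)
Objective 8x + 5y at each:
  (0, 0): 0
  (0, 7): 35
  (3, 4): 44
  (5, 0): 40
Maximum is 44 at (3, 4).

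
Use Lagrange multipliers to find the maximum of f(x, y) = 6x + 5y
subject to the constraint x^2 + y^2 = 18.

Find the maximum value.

Set up Lagrange conditions: grad f = lambda * grad g
  6 = 2*lambda*x
  5 = 2*lambda*y
From these: x/y = 6/5, so x = 6t, y = 5t for some t.
Substitute into constraint: (6t)^2 + (5t)^2 = 18
  t^2 * 61 = 18
  t = sqrt(18/61)
Maximum = 6*x + 5*y = (6^2 + 5^2)*t = 61 * sqrt(18/61) = sqrt(1098)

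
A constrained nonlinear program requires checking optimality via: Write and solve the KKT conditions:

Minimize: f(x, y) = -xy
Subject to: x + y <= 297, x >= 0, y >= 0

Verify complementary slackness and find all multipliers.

Problem: min -xy s.t. x + y <= 297 (multiplier lambda), x >= 0 (mu_x), y >= 0 (mu_y)
KKT stationarity: -y + lambda - mu_x = 0, -x + lambda - mu_y = 0, with lambda, mu_x, mu_y >= 0
Complementary slackness: lambda*(x + y - 297) = 0, mu_x*x = 0, mu_y*y = 0
If lambda = 0: y = -mu_x <= 0 and x = -mu_y <= 0 force x = y = 0 with f = 0; but x = y = 297/2 is feasible with f = -88209/4 < 0, so this is not the minimum. Hence lambda > 0 and x + y = 297.
Try x > 0, y > 0 (so mu_x = mu_y = 0): y = lambda, x = lambda => x = y = lambda
x + y = 297 => 2*lambda = 297 => lambda = 297/2
x* = y* = 297/2 > 0, consistent with mu_x = mu_y = 0.
(Any feasible point with x = 0 or y = 0 has f = 0 > -88209/4, so the minimum is not on those boundaries.)
min(-xy) = -88209/4 (i.e. max xy = 88209/4)
Multipliers: lambda = 297/2, mu_x = 0, mu_y = 0
Complementary slackness: lambda*(x + y - 297) = 297/2*(297/2 + 297/2 - 297) = 0, mu_x*x = 0*297/2 = 0, mu_y*y = 0*297/2 = 0. Satisfied.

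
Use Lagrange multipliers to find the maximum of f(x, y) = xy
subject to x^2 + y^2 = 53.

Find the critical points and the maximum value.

Lagrange conditions: y = 2*lambda*x and x = 2*lambda*y
If x = 0 then y = 0, violating the constraint, so x, y != 0.
Dividing: y/x = x/y => x^2 = y^2 => y = x or y = -x
Constraint: 2x^2 = 53 => x^2 = 53/2 => x = +/-sqrt(53/2)
Critical points: (sqrt(53/2), sqrt(53/2)), (-sqrt(53/2), -sqrt(53/2)), (sqrt(53/2), -sqrt(53/2)), (-sqrt(53/2), sqrt(53/2))
  y = x:  xy = x^2 = 53/2  at (sqrt(53/2), sqrt(53/2)) and (-sqrt(53/2), -sqrt(53/2))
  y = -x: xy = -x^2 = -53/2 at (sqrt(53/2), -sqrt(53/2)) and (-sqrt(53/2), sqrt(53/2))
Maximum xy = 53/2 at (sqrt(53/2), sqrt(53/2)) and (-sqrt(53/2), -sqrt(53/2))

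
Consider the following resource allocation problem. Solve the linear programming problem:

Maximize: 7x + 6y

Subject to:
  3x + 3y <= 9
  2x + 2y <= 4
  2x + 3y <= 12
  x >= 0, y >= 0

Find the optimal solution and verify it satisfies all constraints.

Feasible vertices: (0, 0), (0, 2), (2, 0)
Objective 7x + 6y at each vertex:
  (0, 0): 0
  (0, 2): 12
  (2, 0): 14
Maximum is 14 at (2, 0).
Verify constraints at (x, y) = (2, 0):
  3*2 + 3*0 = 6 <= 9
  2*2 + 2*0 = 4 <= 4 (active)
  2*2 + 3*0 = 4 <= 12
  x = 2 >= 0, y = 0 >= 0. All constraints satisfied.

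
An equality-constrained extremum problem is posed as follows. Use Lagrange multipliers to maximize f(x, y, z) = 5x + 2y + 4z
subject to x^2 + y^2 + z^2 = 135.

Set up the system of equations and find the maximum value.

Lagrange conditions: 5 = 2*lambda*x, 2 = 2*lambda*y, 4 = 2*lambda*z
So x:5 = y:2 = z:4, i.e. x = 5t, y = 2t, z = 4t
Constraint: t^2*(5^2 + 2^2 + 4^2) = 135
  t^2 * 45 = 135  =>  t = sqrt(3)
Maximum = 5*5t + 2*2t + 4*4t = 45*sqrt(3) = sqrt(6075)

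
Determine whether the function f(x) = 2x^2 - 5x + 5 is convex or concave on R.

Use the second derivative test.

f(x) = 2x^2 - 5x + 5
f'(x) = 4x - 5
f''(x) = 4
Since f''(x) = 4 > 0 for all x, f is convex on R.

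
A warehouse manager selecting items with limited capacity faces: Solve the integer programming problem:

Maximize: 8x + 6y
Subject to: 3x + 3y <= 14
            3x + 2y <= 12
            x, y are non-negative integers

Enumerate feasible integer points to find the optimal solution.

Constraint 1: 3x + 3y <= 14
Constraint 2: 3x + 2y <= 12
Feasible x range (need y >= 0): 0 <= x <= min(14/3, 12/3) => x in {0, ..., 4}.
Enumerate feasible integer points row by row (the coefficient of y is 6 > 0, so for each x the largest feasible y gives the best value):
  x = 0: y <= min((14 - 3*0)/3, (12 - 3*0)/2) => y in {0, ..., 4}; best 8*0 + 6*4 = 24
  x = 1: y <= min((14 - 3*1)/3, (12 - 3*1)/2) => y in {0, ..., 3}; best 8*1 + 6*3 = 26
  x = 2: y <= min((14 - 3*2)/3, (12 - 3*2)/2) => y in {0, ..., 2}; best 8*2 + 6*2 = 28
  x = 3: y <= min((14 - 3*3)/3, (12 - 3*3)/2) => y in {0, ..., 1}; best 8*3 + 6*1 = 30
  x = 4: y <= min((14 - 3*4)/3, (12 - 3*4)/2) => y in {0}; best 8*4 + 6*0 = 32
The maximum 8x + 6y = 32 is achieved at x = 4, y = 0.
Check: 3*4 + 3*0 = 12 <= 14 and 3*4 + 2*0 = 12 <= 12.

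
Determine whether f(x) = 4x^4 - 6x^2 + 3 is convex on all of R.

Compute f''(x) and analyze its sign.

f(x) = 4x^4 - 6x^2 + 3
f'(x) = 16x^3 + -12x
f''(x) = 48x^2 + -12
f''(0) = -12 < 0, so not convex near x = 0
Therefore, f is not globally convex on R.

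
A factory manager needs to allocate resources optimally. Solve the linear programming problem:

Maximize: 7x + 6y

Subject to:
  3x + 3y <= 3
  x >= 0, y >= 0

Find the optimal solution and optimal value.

The feasible region has vertices at [(0, 0), (1, 0), (0, 1)].
Checking objective 7x + 6y at each vertex:
  (0, 0): 7*0 + 6*0 = 0
  (1, 0): 7*1 + 6*0 = 7
  (0, 1): 7*0 + 6*1 = 6
Maximum is 7 at (1, 0).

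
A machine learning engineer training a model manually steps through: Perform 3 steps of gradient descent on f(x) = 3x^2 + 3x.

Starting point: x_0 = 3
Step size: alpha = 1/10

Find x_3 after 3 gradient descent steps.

f(x) = 3x^2 + 3x, f'(x) = 6x + (3)
Step 1: f'(3) = 21, x_1 = 3 - 1/10 * 21 = 9/10
Step 2: f'(9/10) = 42/5, x_2 = 9/10 - 1/10 * 42/5 = 3/50
Step 3: f'(3/50) = 84/25, x_3 = 3/50 - 1/10 * 84/25 = -69/250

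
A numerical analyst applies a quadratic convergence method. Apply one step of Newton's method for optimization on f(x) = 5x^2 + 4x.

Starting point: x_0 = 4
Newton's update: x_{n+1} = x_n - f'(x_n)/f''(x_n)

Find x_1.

f(x) = 5x^2 + 4x
f'(x) = 10x + (4), f''(x) = 10
Newton step: x_1 = x_0 - f'(x_0)/f''(x_0)
f'(4) = 44
x_1 = 4 - 44/10 = -2/5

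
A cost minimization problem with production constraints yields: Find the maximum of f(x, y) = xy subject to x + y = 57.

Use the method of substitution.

Substitute y = 57 - x into f(x,y) = xy:
g(x) = x(57 - x) = 57x - x^2
g'(x) = 57 - 2x = 0  =>  x = 57/2
y = 57 - 57/2 = 57/2
Maximum value = (57/2) * (57/2) = 3249/4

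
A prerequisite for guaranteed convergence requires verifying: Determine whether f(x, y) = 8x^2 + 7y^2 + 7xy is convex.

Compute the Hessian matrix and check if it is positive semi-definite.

f(x,y) = 8x^2 + 7y^2 + 7xy
Hessian H = [[16, 7], [7, 14]]
trace(H) = 30, det(H) = 175
Eigenvalues: (30 +/- sqrt(200)) / 2 = 22.07, 7.929
Since both eigenvalues > 0, f is convex.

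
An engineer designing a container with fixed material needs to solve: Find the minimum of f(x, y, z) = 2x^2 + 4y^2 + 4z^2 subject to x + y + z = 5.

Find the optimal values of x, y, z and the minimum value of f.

Using Lagrange multipliers on f = 2x^2 + 4y^2 + 4z^2 with constraint x + y + z = 5:
Conditions: 2*2*x = lambda, 2*4*y = lambda, 2*4*z = lambda
So x = lambda/4, y = lambda/8, z = lambda/8
Substituting into constraint: lambda * (1/2) = 5
lambda = 10
x = 5/2, y = 5/4, z = 5/4
Minimum value = 25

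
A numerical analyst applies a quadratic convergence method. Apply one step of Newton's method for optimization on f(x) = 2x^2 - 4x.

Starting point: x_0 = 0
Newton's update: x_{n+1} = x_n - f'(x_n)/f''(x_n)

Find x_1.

f(x) = 2x^2 - 4x
f'(x) = 4x + (-4), f''(x) = 4
Newton step: x_1 = x_0 - f'(x_0)/f''(x_0)
f'(0) = -4
x_1 = 0 - -4/4 = 1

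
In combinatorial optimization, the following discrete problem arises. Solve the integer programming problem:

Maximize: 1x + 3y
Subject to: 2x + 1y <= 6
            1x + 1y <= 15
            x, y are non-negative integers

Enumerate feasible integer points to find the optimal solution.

Constraint 1: 2x + 1y <= 6
Constraint 2: 1x + 1y <= 15
Feasible x range (need y >= 0): 0 <= x <= min(6/2, 15/1) => x in {0, ..., 3}.
Enumerate feasible integer points row by row (the coefficient of y is 3 > 0, so for each x the largest feasible y gives the best value):
  x = 0: y <= min((6 - 2*0)/1, (15 - 1*0)/1) => y in {0, ..., 6}; best 1*0 + 3*6 = 18
  x = 1: y <= min((6 - 2*1)/1, (15 - 1*1)/1) => y in {0, ..., 4}; best 1*1 + 3*4 = 13
  x = 2: y <= min((6 - 2*2)/1, (15 - 1*2)/1) => y in {0, ..., 2}; best 1*2 + 3*2 = 8
  x = 3: y <= min((6 - 2*3)/1, (15 - 1*3)/1) => y in {0}; best 1*3 + 3*0 = 3
The maximum 1x + 3y = 18 is achieved at x = 0, y = 6.
Check: 2*0 + 1*6 = 6 <= 6 and 1*0 + 1*6 = 6 <= 15.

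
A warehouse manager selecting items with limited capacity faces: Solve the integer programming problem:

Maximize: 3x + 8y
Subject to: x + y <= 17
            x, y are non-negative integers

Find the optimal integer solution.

Objective: 3x + 8y, constraint: x + y <= 17
Coefficient of y is 8 > coefficient of x is 3, so allocate the entire budget to y.
Optimal: x = 0, y = 17, value = 136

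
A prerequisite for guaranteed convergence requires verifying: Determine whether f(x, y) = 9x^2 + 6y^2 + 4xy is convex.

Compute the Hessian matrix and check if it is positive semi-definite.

f(x,y) = 9x^2 + 6y^2 + 4xy
Hessian H = [[18, 4], [4, 12]]
trace(H) = 30, det(H) = 200
Eigenvalues: (30 +/- sqrt(100)) / 2 = 20, 10
Since both eigenvalues > 0, f is convex.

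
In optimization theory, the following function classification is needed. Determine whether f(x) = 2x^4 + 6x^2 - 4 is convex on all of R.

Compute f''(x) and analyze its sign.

f(x) = 2x^4 + 6x^2 - 4
f'(x) = 8x^3 + 12x
f''(x) = 24x^2 + 12
f''(x) = 24x^2 + 12 >= 12 > 0 for all x
Therefore, f is convex on R.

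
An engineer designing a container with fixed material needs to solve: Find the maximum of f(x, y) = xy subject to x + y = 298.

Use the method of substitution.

Substitute y = 298 - x into f(x,y) = xy:
g(x) = x(298 - x) = 298x - x^2
g'(x) = 298 - 2x = 0  =>  x = 149
y = 298 - 149 = 149
Maximum value = 149 * 149 = 22201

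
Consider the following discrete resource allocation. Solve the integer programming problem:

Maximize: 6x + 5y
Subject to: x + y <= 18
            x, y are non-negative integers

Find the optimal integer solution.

Objective: 6x + 5y, constraint: x + y <= 18
Coefficient of x is 6 >= coefficient of y is 5, so allocate the entire budget to x.
Optimal: x = 18, y = 0, value = 108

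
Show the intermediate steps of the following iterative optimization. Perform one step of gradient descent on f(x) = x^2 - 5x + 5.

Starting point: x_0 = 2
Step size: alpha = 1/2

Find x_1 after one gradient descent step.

f(x) = x^2 - 5x + 5
f'(x) = 2x - 5
f'(2) = 2*2 + (-5) = -1
x_1 = x_0 - alpha * f'(x_0) = 2 - 1/2 * -1 = 5/2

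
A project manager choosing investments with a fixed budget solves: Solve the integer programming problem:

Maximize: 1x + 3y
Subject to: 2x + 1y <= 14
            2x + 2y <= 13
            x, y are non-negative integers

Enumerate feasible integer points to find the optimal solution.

Constraint 1: 2x + 1y <= 14
Constraint 2: 2x + 2y <= 13
Feasible x range (need y >= 0): 0 <= x <= min(14/2, 13/2) => x in {0, ..., 6}.
Enumerate feasible integer points row by row (the coefficient of y is 3 > 0, so for each x the largest feasible y gives the best value):
  x = 0: y <= min((14 - 2*0)/1, (13 - 2*0)/2) => y in {0, ..., 6}; best 1*0 + 3*6 = 18
  x = 1: y <= min((14 - 2*1)/1, (13 - 2*1)/2) => y in {0, ..., 5}; best 1*1 + 3*5 = 16
  x = 2: y <= min((14 - 2*2)/1, (13 - 2*2)/2) => y in {0, ..., 4}; best 1*2 + 3*4 = 14
  x = 3: y <= min((14 - 2*3)/1, (13 - 2*3)/2) => y in {0, ..., 3}; best 1*3 + 3*3 = 12
  x = 4: y <= min((14 - 2*4)/1, (13 - 2*4)/2) => y in {0, ..., 2}; best 1*4 + 3*2 = 10
  x = 5: y <= min((14 - 2*5)/1, (13 - 2*5)/2) => y in {0, ..., 1}; best 1*5 + 3*1 = 8
  x = 6: y <= min((14 - 2*6)/1, (13 - 2*6)/2) => y in {0}; best 1*6 + 3*0 = 6
The maximum 1x + 3y = 18 is achieved at x = 0, y = 6.
Check: 2*0 + 1*6 = 6 <= 14 and 2*0 + 2*6 = 12 <= 13.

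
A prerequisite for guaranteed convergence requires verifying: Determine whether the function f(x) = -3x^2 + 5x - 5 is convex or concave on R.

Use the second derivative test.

f(x) = -3x^2 + 5x - 5
f'(x) = -6x + 5
f''(x) = -6
Since f''(x) = -6 < 0 for all x, f is concave on R.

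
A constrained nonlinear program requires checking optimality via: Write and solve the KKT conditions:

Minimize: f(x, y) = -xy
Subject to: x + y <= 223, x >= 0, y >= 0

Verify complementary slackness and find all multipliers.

Problem: min -xy s.t. x + y <= 223 (multiplier lambda), x >= 0 (mu_x), y >= 0 (mu_y)
KKT stationarity: -y + lambda - mu_x = 0, -x + lambda - mu_y = 0, with lambda, mu_x, mu_y >= 0
Complementary slackness: lambda*(x + y - 223) = 0, mu_x*x = 0, mu_y*y = 0
If lambda = 0: y = -mu_x <= 0 and x = -mu_y <= 0 force x = y = 0 with f = 0; but x = y = 223/2 is feasible with f = -49729/4 < 0, so this is not the minimum. Hence lambda > 0 and x + y = 223.
Try x > 0, y > 0 (so mu_x = mu_y = 0): y = lambda, x = lambda => x = y = lambda
x + y = 223 => 2*lambda = 223 => lambda = 223/2
x* = y* = 223/2 > 0, consistent with mu_x = mu_y = 0.
(Any feasible point with x = 0 or y = 0 has f = 0 > -49729/4, so the minimum is not on those boundaries.)
min(-xy) = -49729/4 (i.e. max xy = 49729/4)
Multipliers: lambda = 223/2, mu_x = 0, mu_y = 0
Complementary slackness: lambda*(x + y - 223) = 223/2*(223/2 + 223/2 - 223) = 0, mu_x*x = 0*223/2 = 0, mu_y*y = 0*223/2 = 0. Satisfied.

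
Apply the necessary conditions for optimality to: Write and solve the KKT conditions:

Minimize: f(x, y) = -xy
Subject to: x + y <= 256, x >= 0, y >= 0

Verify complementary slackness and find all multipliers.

Problem: min -xy s.t. x + y <= 256 (multiplier lambda), x >= 0 (mu_x), y >= 0 (mu_y)
KKT stationarity: -y + lambda - mu_x = 0, -x + lambda - mu_y = 0, with lambda, mu_x, mu_y >= 0
Complementary slackness: lambda*(x + y - 256) = 0, mu_x*x = 0, mu_y*y = 0
If lambda = 0: y = -mu_x <= 0 and x = -mu_y <= 0 force x = y = 0 with f = 0; but x = y = 128 is feasible with f = -16384 < 0, so this is not the minimum. Hence lambda > 0 and x + y = 256.
Try x > 0, y > 0 (so mu_x = mu_y = 0): y = lambda, x = lambda => x = y = lambda
x + y = 256 => 2*lambda = 256 => lambda = 128
x* = y* = 128 > 0, consistent with mu_x = mu_y = 0.
(Any feasible point with x = 0 or y = 0 has f = 0 > -16384, so the minimum is not on those boundaries.)
min(-xy) = -16384 (i.e. max xy = 16384)
Multipliers: lambda = 128, mu_x = 0, mu_y = 0
Complementary slackness: lambda*(x + y - 256) = 128*(128 + 128 - 256) = 0, mu_x*x = 0*128 = 0, mu_y*y = 0*128 = 0. Satisfied.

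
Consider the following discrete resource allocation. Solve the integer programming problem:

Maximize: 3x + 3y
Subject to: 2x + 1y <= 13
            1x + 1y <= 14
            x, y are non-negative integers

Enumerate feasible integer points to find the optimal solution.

Constraint 1: 2x + 1y <= 13
Constraint 2: 1x + 1y <= 14
Feasible x range (need y >= 0): 0 <= x <= min(13/2, 14/1) => x in {0, ..., 6}.
Enumerate feasible integer points row by row (the coefficient of y is 3 > 0, so for each x the largest feasible y gives the best value):
  x = 0: y <= min((13 - 2*0)/1, (14 - 1*0)/1) => y in {0, ..., 13}; best 3*0 + 3*13 = 39
  x = 1: y <= min((13 - 2*1)/1, (14 - 1*1)/1) => y in {0, ..., 11}; best 3*1 + 3*11 = 36
  x = 2: y <= min((13 - 2*2)/1, (14 - 1*2)/1) => y in {0, ..., 9}; best 3*2 + 3*9 = 33
  x = 3: y <= min((13 - 2*3)/1, (14 - 1*3)/1) => y in {0, ..., 7}; best 3*3 + 3*7 = 30
  x = 4: y <= min((13 - 2*4)/1, (14 - 1*4)/1) => y in {0, ..., 5}; best 3*4 + 3*5 = 27
  x = 5: y <= min((13 - 2*5)/1, (14 - 1*5)/1) => y in {0, ..., 3}; best 3*5 + 3*3 = 24
  x = 6: y <= min((13 - 2*6)/1, (14 - 1*6)/1) => y in {0, ..., 1}; best 3*6 + 3*1 = 21
The maximum 3x + 3y = 39 is achieved at x = 0, y = 13.
Check: 2*0 + 1*13 = 13 <= 13 and 1*0 + 1*13 = 13 <= 14.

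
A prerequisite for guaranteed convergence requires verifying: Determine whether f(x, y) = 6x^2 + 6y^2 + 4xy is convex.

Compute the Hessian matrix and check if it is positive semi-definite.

f(x,y) = 6x^2 + 6y^2 + 4xy
Hessian H = [[12, 4], [4, 12]]
trace(H) = 24, det(H) = 128
Eigenvalues: (24 +/- sqrt(64)) / 2 = 16, 8
Since both eigenvalues > 0, f is convex.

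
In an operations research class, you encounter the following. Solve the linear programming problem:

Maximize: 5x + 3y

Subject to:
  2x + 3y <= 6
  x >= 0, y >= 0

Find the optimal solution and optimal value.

The feasible region has vertices at [(0, 0), (3, 0), (0, 2)].
Checking objective 5x + 3y at each vertex:
  (0, 0): 5*0 + 3*0 = 0
  (3, 0): 5*3 + 3*0 = 15
  (0, 2): 5*0 + 3*2 = 6
Maximum is 15 at (3, 0).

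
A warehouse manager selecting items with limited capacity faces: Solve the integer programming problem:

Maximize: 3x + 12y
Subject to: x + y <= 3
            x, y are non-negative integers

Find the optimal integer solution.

Objective: 3x + 12y, constraint: x + y <= 3
Coefficient of y is 12 > coefficient of x is 3, so allocate the entire budget to y.
Optimal: x = 0, y = 3, value = 36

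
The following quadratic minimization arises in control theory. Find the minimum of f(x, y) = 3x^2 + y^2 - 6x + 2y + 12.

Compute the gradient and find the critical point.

f(x,y) = 3x^2 + y^2 - 6x + 2y + 12
df/dx = 6x + (-6) = 0  =>  x = 1
df/dy = 2y + (2) = 0  =>  y = -1
f(1, -1) = 3*(1)^2 + 1*(-1)^2 + -6*(1) + 2*(-1) + 12 = 8
Hessian is diagonal with entries 6, 2 > 0, so this is a minimum.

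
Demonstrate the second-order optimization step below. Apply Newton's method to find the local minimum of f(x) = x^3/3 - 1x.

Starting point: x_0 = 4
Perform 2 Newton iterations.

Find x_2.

f(x) = x^3/3 - 1x
f'(x) = x^2 - 1, f''(x) = 2x
Newton update: x_{n+1} = x_n - (x_n^2 - 1)/(2*x_n)
Step 1: x_0 = 4, f'=15, f''=8, x_1 = 17/8
Step 2: x_1 = 17/8, f'=225/64, f''=17/4, x_2 = 353/272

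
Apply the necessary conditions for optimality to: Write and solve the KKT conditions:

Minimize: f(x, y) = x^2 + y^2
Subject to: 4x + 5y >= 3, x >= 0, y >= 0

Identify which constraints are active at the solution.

KKT conditions for min x^2 + y^2 s.t. 4x + 5y >= 3, x >= 0, y >= 0:
Stationarity: 2x = mu*4 + mu_x, 2y = mu*5 + mu_y, with mu, mu_x, mu_y >= 0
Complementary slackness: mu*(4x + 5y - 3) = 0, mu_x*x = 0, mu_y*y = 0
(0, 0) is infeasible (4*0 + 5*0 < 3), so if mu = 0 stationarity would force x = mu_x/2 >= 0, y = mu_y/2 >= 0 with mu_x*x = mu_y*y = 0, i.e. x = y = 0: contradiction. Hence mu > 0 and 4x + 5y = 3 is active.
Try x > 0, y > 0 (so mu_x = mu_y = 0): x = 4*mu/2, y = 5*mu/2
Substitute: 4*(4*mu/2) + 5*(5*mu/2) = 3
  mu*41/2 = 3 => mu = 6/41
x* = 12/41 > 0, y* = 15/41 > 0, consistent with mu_x = mu_y = 0.
f is convex and the constraints are linear, so this KKT point is the global minimum.
f* = 9/41
Active constraints: 4x + 5y >= 3 (holds with equality, mu = 6/41 > 0); x >= 0 and y >= 0 are inactive (mu_x = mu_y = 0).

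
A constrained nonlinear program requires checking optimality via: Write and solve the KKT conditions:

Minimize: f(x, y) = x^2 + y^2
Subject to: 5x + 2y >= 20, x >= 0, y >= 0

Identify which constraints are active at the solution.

KKT conditions for min x^2 + y^2 s.t. 5x + 2y >= 20, x >= 0, y >= 0:
Stationarity: 2x = mu*5 + mu_x, 2y = mu*2 + mu_y, with mu, mu_x, mu_y >= 0
Complementary slackness: mu*(5x + 2y - 20) = 0, mu_x*x = 0, mu_y*y = 0
(0, 0) is infeasible (5*0 + 2*0 < 20), so if mu = 0 stationarity would force x = mu_x/2 >= 0, y = mu_y/2 >= 0 with mu_x*x = mu_y*y = 0, i.e. x = y = 0: contradiction. Hence mu > 0 and 5x + 2y = 20 is active.
Try x > 0, y > 0 (so mu_x = mu_y = 0): x = 5*mu/2, y = 2*mu/2
Substitute: 5*(5*mu/2) + 2*(2*mu/2) = 20
  mu*29/2 = 20 => mu = 40/29
x* = 100/29 > 0, y* = 40/29 > 0, consistent with mu_x = mu_y = 0.
f is convex and the constraints are linear, so this KKT point is the global minimum.
f* = 400/29
Active constraints: 5x + 2y >= 20 (holds with equality, mu = 40/29 > 0); x >= 0 and y >= 0 are inactive (mu_x = mu_y = 0).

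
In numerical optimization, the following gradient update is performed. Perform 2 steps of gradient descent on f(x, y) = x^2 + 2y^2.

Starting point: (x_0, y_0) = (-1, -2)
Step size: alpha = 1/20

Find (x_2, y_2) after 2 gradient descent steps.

f(x,y) = x^2 + 2y^2
grad_x = 2x + 0y, grad_y = 4y + 0x
Step 1: grad = (-2, -8), (-9/10, -8/5)
Step 2: grad = (-9/5, -32/5), (-81/100, -32/25)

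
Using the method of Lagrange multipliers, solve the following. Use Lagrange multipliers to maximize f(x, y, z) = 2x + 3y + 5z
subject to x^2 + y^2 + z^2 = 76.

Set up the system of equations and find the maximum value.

Lagrange conditions: 2 = 2*lambda*x, 3 = 2*lambda*y, 5 = 2*lambda*z
So x:2 = y:3 = z:5, i.e. x = 2t, y = 3t, z = 5t
Constraint: t^2*(2^2 + 3^2 + 5^2) = 76
  t^2 * 38 = 76  =>  t = sqrt(2)
Maximum = 2*2t + 3*3t + 5*5t = 38*sqrt(2) = sqrt(2888)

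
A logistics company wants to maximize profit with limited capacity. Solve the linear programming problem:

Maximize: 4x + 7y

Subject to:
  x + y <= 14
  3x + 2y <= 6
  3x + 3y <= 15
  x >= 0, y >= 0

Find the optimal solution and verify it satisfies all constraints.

Feasible vertices: (0, 0), (0, 3), (2, 0)
Objective 4x + 7y at each vertex:
  (0, 0): 0
  (0, 3): 21
  (2, 0): 8
Maximum is 21 at (0, 3).
Verify constraints at (x, y) = (0, 3):
  1*0 + 1*3 = 3 <= 14
  3*0 + 2*3 = 6 <= 6 (active)
  3*0 + 3*3 = 9 <= 15
  x = 0 >= 0, y = 3 >= 0. All constraints satisfied.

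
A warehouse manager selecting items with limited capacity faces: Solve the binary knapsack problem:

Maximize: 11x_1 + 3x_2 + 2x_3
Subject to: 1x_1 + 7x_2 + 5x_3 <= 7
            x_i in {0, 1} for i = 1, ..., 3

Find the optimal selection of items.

Items: item 1 (v=11, w=1), item 2 (v=3, w=7), item 3 (v=2, w=5)
Capacity: 7
Checking all 8 subsets (w = total weight, v = total value):
  {}: w = 0, v = 0
  {1}: w = 1, v = 11
  {2}: w = 7, v = 3
  {3}: w = 5, v = 2
  {1, 2}: w = 8 > 7, infeasible
  {1, 3}: w = 6, v = 13
  {2, 3}: w = 12 > 7, infeasible
  {1, 2, 3}: w = 13 > 7, infeasible
Best feasible subset: items [1, 3]
Total weight: 6 <= 7, total value: 13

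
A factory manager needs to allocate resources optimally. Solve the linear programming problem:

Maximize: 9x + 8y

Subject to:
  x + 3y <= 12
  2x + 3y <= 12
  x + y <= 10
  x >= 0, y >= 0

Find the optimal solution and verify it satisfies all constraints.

Feasible vertices: (0, 0), (0, 4), (6, 0)
Objective 9x + 8y at each vertex:
  (0, 0): 0
  (0, 4): 32
  (6, 0): 54
Maximum is 54 at (6, 0).
Verify constraints at (x, y) = (6, 0):
  1*6 + 3*0 = 6 <= 12
  2*6 + 3*0 = 12 <= 12 (active)
  1*6 + 1*0 = 6 <= 10
  x = 6 >= 0, y = 0 >= 0. All constraints satisfied.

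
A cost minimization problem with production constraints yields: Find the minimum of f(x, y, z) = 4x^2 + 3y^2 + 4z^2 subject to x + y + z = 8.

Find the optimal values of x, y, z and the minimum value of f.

Using Lagrange multipliers on f = 4x^2 + 3y^2 + 4z^2 with constraint x + y + z = 8:
Conditions: 2*4*x = lambda, 2*3*y = lambda, 2*4*z = lambda
So x = lambda/8, y = lambda/6, z = lambda/8
Substituting into constraint: lambda * (5/12) = 8
lambda = 96/5
x = 12/5, y = 16/5, z = 12/5
Minimum value = 384/5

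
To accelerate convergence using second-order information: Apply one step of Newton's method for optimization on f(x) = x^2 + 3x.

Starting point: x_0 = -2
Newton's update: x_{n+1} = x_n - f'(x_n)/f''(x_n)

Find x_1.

f(x) = x^2 + 3x
f'(x) = 2x + (3), f''(x) = 2
Newton step: x_1 = x_0 - f'(x_0)/f''(x_0)
f'(-2) = -1
x_1 = -2 - -1/2 = -3/2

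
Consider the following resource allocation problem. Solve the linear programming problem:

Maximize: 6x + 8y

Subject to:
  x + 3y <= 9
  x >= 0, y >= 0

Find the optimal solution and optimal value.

The feasible region has vertices at [(0, 0), (9, 0), (0, 3)].
Checking objective 6x + 8y at each vertex:
  (0, 0): 6*0 + 8*0 = 0
  (9, 0): 6*9 + 8*0 = 54
  (0, 3): 6*0 + 8*3 = 24
Maximum is 54 at (9, 0).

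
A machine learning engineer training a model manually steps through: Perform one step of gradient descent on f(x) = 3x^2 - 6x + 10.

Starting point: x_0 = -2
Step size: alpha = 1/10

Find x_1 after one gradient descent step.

f(x) = 3x^2 - 6x + 10
f'(x) = 6x - 6
f'(-2) = 6*-2 + (-6) = -18
x_1 = x_0 - alpha * f'(x_0) = -2 - 1/10 * -18 = -1/5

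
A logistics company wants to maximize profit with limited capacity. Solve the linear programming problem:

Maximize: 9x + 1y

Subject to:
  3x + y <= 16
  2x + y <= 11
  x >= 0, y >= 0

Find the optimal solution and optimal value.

Feasible vertices: (0, 0), (0, 11), (5, 1), (16/3, 0)
Objective 9x + 1y at each:
  (0, 0): 0
  (0, 11): 11
  (5, 1): 46
  (16/3, 0): 48
Maximum is 48 at (16/3, 0).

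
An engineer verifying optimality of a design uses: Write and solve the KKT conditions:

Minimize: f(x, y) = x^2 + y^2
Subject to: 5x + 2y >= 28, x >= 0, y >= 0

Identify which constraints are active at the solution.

KKT conditions for min x^2 + y^2 s.t. 5x + 2y >= 28, x >= 0, y >= 0:
Stationarity: 2x = mu*5 + mu_x, 2y = mu*2 + mu_y, with mu, mu_x, mu_y >= 0
Complementary slackness: mu*(5x + 2y - 28) = 0, mu_x*x = 0, mu_y*y = 0
(0, 0) is infeasible (5*0 + 2*0 < 28), so if mu = 0 stationarity would force x = mu_x/2 >= 0, y = mu_y/2 >= 0 with mu_x*x = mu_y*y = 0, i.e. x = y = 0: contradiction. Hence mu > 0 and 5x + 2y = 28 is active.
Try x > 0, y > 0 (so mu_x = mu_y = 0): x = 5*mu/2, y = 2*mu/2
Substitute: 5*(5*mu/2) + 2*(2*mu/2) = 28
  mu*29/2 = 28 => mu = 56/29
x* = 140/29 > 0, y* = 56/29 > 0, consistent with mu_x = mu_y = 0.
f is convex and the constraints are linear, so this KKT point is the global minimum.
f* = 784/29
Active constraints: 5x + 2y >= 28 (holds with equality, mu = 56/29 > 0); x >= 0 and y >= 0 are inactive (mu_x = mu_y = 0).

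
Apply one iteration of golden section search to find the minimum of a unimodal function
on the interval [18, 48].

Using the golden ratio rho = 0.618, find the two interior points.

Golden section search on [18, 48].
Golden ratio rho = 0.618 (approx).
Interior points:
  x_1 = 18 + (1-0.618)*30 = 29.4600
  x_2 = 18 + 0.618*30 = 36.5400
Compare f(x_1) and f(x_2) to determine which subinterval to keep.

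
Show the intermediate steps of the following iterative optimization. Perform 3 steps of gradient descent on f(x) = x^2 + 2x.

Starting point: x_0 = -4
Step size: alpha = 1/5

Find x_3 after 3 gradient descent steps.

f(x) = x^2 + 2x, f'(x) = 2x + (2)
Step 1: f'(-4) = -6, x_1 = -4 - 1/5 * -6 = -14/5
Step 2: f'(-14/5) = -18/5, x_2 = -14/5 - 1/5 * -18/5 = -52/25
Step 3: f'(-52/25) = -54/25, x_3 = -52/25 - 1/5 * -54/25 = -206/125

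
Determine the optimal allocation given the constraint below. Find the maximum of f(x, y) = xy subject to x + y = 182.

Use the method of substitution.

Substitute y = 182 - x into f(x,y) = xy:
g(x) = x(182 - x) = 182x - x^2
g'(x) = 182 - 2x = 0  =>  x = 91
y = 182 - 91 = 91
Maximum value = 91 * 91 = 8281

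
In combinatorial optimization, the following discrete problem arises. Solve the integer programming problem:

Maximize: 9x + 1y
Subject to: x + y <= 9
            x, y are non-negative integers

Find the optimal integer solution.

Objective: 9x + 1y, constraint: x + y <= 9
Coefficient of x is 9 >= coefficient of y is 1, so allocate the entire budget to x.
Optimal: x = 9, y = 0, value = 81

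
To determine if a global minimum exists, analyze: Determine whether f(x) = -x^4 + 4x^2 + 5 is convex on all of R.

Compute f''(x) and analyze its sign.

f(x) = -x^4 + 4x^2 + 5
f'(x) = -4x^3 + 8x
f''(x) = -12x^2 + 8
f''(x) = -12x^2 + 8 -> -inf as |x| -> inf
Therefore, f is not globally convex on R.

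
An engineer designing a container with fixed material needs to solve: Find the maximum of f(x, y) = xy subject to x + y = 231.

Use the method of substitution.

Substitute y = 231 - x into f(x,y) = xy:
g(x) = x(231 - x) = 231x - x^2
g'(x) = 231 - 2x = 0  =>  x = 231/2
y = 231 - 231/2 = 231/2
Maximum value = (231/2) * (231/2) = 53361/4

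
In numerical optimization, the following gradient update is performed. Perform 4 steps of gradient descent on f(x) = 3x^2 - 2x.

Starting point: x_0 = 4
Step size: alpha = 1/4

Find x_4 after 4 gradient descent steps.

f(x) = 3x^2 - 2x, f'(x) = 6x + (-2)
Step 1: f'(4) = 22, x_1 = 4 - 1/4 * 22 = -3/2
Step 2: f'(-3/2) = -11, x_2 = -3/2 - 1/4 * -11 = 5/4
Step 3: f'(5/4) = 11/2, x_3 = 5/4 - 1/4 * 11/2 = -1/8
Step 4: f'(-1/8) = -11/4, x_4 = -1/8 - 1/4 * -11/4 = 9/16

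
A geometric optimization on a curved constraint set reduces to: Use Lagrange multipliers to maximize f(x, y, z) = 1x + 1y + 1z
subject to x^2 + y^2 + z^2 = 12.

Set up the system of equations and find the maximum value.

Lagrange conditions: 1 = 2*lambda*x, 1 = 2*lambda*y, 1 = 2*lambda*z
So x:1 = y:1 = z:1, i.e. x = 1t, y = 1t, z = 1t
Constraint: t^2*(1^2 + 1^2 + 1^2) = 12
  t^2 * 3 = 12  =>  t = sqrt(4)
Maximum = 1*1t + 1*1t + 1*1t = 3*sqrt(4) = 6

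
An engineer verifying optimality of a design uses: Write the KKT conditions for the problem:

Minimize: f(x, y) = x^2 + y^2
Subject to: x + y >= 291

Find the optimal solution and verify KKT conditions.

KKT conditions for min x^2 + y^2 s.t. x + y >= 291:
Stationarity: 2x = mu, 2y = mu
So x = y = mu/2.
Complementary slackness: mu*(x + y - 291) = 0
Primal feasibility: x + y >= 291; dual feasibility: mu >= 0
If mu = 0 then x = y = 0, but 0 + 0 < 291 is infeasible, so the constraint is active.
Constraint active: x + y = 2*(mu/2) = 291 => mu = 291
x = y = 291/2, f = 84681/2
Verify: stationarity 2*(291/2) = 291 = mu; primal 291/2 + 291/2 = 291 >= 291; dual mu = 291 >= 0; complementary slackness 291*(291 - 291) = 0. All KKT conditions hold.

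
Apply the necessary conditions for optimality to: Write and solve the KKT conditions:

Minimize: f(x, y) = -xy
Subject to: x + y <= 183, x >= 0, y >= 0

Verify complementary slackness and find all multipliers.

Problem: min -xy s.t. x + y <= 183 (multiplier lambda), x >= 0 (mu_x), y >= 0 (mu_y)
KKT stationarity: -y + lambda - mu_x = 0, -x + lambda - mu_y = 0, with lambda, mu_x, mu_y >= 0
Complementary slackness: lambda*(x + y - 183) = 0, mu_x*x = 0, mu_y*y = 0
If lambda = 0: y = -mu_x <= 0 and x = -mu_y <= 0 force x = y = 0 with f = 0; but x = y = 183/2 is feasible with f = -33489/4 < 0, so this is not the minimum. Hence lambda > 0 and x + y = 183.
Try x > 0, y > 0 (so mu_x = mu_y = 0): y = lambda, x = lambda => x = y = lambda
x + y = 183 => 2*lambda = 183 => lambda = 183/2
x* = y* = 183/2 > 0, consistent with mu_x = mu_y = 0.
(Any feasible point with x = 0 or y = 0 has f = 0 > -33489/4, so the minimum is not on those boundaries.)
min(-xy) = -33489/4 (i.e. max xy = 33489/4)
Multipliers: lambda = 183/2, mu_x = 0, mu_y = 0
Complementary slackness: lambda*(x + y - 183) = 183/2*(183/2 + 183/2 - 183) = 0, mu_x*x = 0*183/2 = 0, mu_y*y = 0*183/2 = 0. Satisfied.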